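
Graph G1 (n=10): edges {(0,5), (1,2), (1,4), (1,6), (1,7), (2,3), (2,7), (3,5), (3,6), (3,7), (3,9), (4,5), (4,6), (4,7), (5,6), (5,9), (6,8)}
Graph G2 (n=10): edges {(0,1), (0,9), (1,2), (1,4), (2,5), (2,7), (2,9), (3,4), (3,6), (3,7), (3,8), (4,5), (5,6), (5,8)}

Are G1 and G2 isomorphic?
No, not isomorphic

The graphs are NOT isomorphic.

Counting triangles (3-cliques): G1 has 7, G2 has 0.
Triangle count is an isomorphism invariant, so differing triangle counts rule out isomorphism.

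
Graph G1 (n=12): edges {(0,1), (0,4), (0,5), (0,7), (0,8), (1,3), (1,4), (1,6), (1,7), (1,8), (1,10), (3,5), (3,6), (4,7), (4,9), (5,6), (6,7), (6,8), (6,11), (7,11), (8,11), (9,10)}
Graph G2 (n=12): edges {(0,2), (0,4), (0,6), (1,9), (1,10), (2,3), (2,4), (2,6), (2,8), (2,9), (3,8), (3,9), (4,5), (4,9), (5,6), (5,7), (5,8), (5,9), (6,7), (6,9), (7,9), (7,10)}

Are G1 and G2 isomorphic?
Yes, isomorphic

The graphs are isomorphic.
One valid mapping φ: V(G1) → V(G2): 0→5, 1→9, 2→11, 3→3, 4→7, 5→8, 6→2, 7→6, 8→4, 9→10, 10→1, 11→0

Verify φ preserves adjacency — for each edge of G1, its image is an edge of G2:
  (0,1) → (φ(0),φ(1)) = (5,9) ∈ E(G2) ✓
  (0,4) → (φ(0),φ(4)) = (5,7) ∈ E(G2) ✓
  (0,5) → (φ(0),φ(5)) = (5,8) ∈ E(G2) ✓
  (0,7) → (φ(0),φ(7)) = (5,6) ∈ E(G2) ✓
  (0,8) → (φ(0),φ(8)) = (4,5) ∈ E(G2) ✓
  (1,3) → (φ(1),φ(3)) = (3,9) ∈ E(G2) ✓
  (1,4) → (φ(1),φ(4)) = (7,9) ∈ E(G2) ✓
  (1,6) → (φ(1),φ(6)) = (2,9) ∈ E(G2) ✓
  (1,7) → (φ(1),φ(7)) = (6,9) ∈ E(G2) ✓
  (1,8) → (φ(1),φ(8)) = (4,9) ∈ E(G2) ✓
  (1,10) → (φ(1),φ(10)) = (1,9) ∈ E(G2) ✓
  (3,5) → (φ(3),φ(5)) = (3,8) ∈ E(G2) ✓
  (3,6) → (φ(3),φ(6)) = (2,3) ∈ E(G2) ✓
  (4,7) → (φ(4),φ(7)) = (6,7) ∈ E(G2) ✓
  (4,9) → (φ(4),φ(9)) = (7,10) ∈ E(G2) ✓
  (5,6) → (φ(5),φ(6)) = (2,8) ∈ E(G2) ✓
  (6,7) → (φ(6),φ(7)) = (2,6) ∈ E(G2) ✓
  (6,8) → (φ(6),φ(8)) = (2,4) ∈ E(G2) ✓
  (6,11) → (φ(6),φ(11)) = (0,2) ∈ E(G2) ✓
  (7,11) → (φ(7),φ(11)) = (0,6) ∈ E(G2) ✓
  (8,11) → (φ(8),φ(11)) = (0,4) ∈ E(G2) ✓
  (9,10) → (φ(9),φ(10)) = (1,10) ∈ E(G2) ✓
All 22 edges of G1 map to edges of G2, and |E(G1)| = |E(G2)| = 22, so φ is a bijection on edges as well as vertices. Hence G1 ≅ G2.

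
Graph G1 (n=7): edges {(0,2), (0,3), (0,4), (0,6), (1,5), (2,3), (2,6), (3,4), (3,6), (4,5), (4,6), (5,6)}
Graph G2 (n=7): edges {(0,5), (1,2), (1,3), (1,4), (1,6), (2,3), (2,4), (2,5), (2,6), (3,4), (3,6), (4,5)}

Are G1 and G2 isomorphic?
Yes, isomorphic

The graphs are isomorphic.
One valid mapping φ: V(G1) → V(G2): 0→1, 1→0, 2→6, 3→3, 4→4, 5→5, 6→2

Verify φ preserves adjacency — for each edge of G1, its image is an edge of G2:
  (0,2) → (φ(0),φ(2)) = (1,6) ∈ E(G2) ✓
  (0,3) → (φ(0),φ(3)) = (1,3) ∈ E(G2) ✓
  (0,4) → (φ(0),φ(4)) = (1,4) ∈ E(G2) ✓
  (0,6) → (φ(0),φ(6)) = (1,2) ∈ E(G2) ✓
  (1,5) → (φ(1),φ(5)) = (0,5) ∈ E(G2) ✓
  (2,3) → (φ(2),φ(3)) = (3,6) ∈ E(G2) ✓
  (2,6) → (φ(2),φ(6)) = (2,6) ∈ E(G2) ✓
  (3,4) → (φ(3),φ(4)) = (3,4) ∈ E(G2) ✓
  (3,6) → (φ(3),φ(6)) = (2,3) ∈ E(G2) ✓
  (4,5) → (φ(4),φ(5)) = (4,5) ∈ E(G2) ✓
  (4,6) → (φ(4),φ(6)) = (2,4) ∈ E(G2) ✓
  (5,6) → (φ(5),φ(6)) = (2,5) ∈ E(G2) ✓
All 12 edges of G1 map to edges of G2, and |E(G1)| = |E(G2)| = 12, so φ is a bijection on edges as well as vertices. Hence G1 ≅ G2.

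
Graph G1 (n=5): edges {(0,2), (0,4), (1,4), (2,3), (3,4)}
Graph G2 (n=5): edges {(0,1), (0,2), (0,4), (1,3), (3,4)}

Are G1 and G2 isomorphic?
Yes, isomorphic

The graphs are isomorphic.
One valid mapping φ: V(G1) → V(G2): 0→1, 1→2, 2→3, 3→4, 4→0

Verify φ preserves adjacency — for each edge of G1, its image is an edge of G2:
  (0,2) → (φ(0),φ(2)) = (1,3) ∈ E(G2) ✓
  (0,4) → (φ(0),φ(4)) = (0,1) ∈ E(G2) ✓
  (1,4) → (φ(1),φ(4)) = (0,2) ∈ E(G2) ✓
  (2,3) → (φ(2),φ(3)) = (3,4) ∈ E(G2) ✓
  (3,4) → (φ(3),φ(4)) = (0,4) ∈ E(G2) ✓
All 5 edges of G1 map to edges of G2, and |E(G1)| = |E(G2)| = 5, so φ is a bijection on edges as well as vertices. Hence G1 ≅ G2.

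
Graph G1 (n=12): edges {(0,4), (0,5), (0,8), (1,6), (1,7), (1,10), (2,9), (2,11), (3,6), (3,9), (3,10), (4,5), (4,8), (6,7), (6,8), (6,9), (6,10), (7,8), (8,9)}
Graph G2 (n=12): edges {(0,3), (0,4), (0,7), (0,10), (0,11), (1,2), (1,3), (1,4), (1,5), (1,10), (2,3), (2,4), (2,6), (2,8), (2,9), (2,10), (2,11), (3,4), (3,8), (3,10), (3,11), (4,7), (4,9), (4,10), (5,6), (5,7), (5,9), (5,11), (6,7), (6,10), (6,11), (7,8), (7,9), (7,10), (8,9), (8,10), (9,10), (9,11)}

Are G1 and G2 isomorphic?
No, not isomorphic

The graphs are NOT isomorphic.

Degrees in G1: deg(0)=3, deg(1)=3, deg(2)=2, deg(3)=3, deg(4)=3, deg(5)=2, deg(6)=6, deg(7)=3, deg(8)=5, deg(9)=4, deg(10)=3, deg(11)=1.
Sorted degree sequence of G1: [6, 5, 4, 3, 3, 3, 3, 3, 3, 2, 2, 1].
Degrees in G2: deg(0)=5, deg(1)=5, deg(2)=8, deg(3)=7, deg(4)=7, deg(5)=5, deg(6)=5, deg(7)=7, deg(8)=5, deg(9)=7, deg(10)=9, deg(11)=6.
Sorted degree sequence of G2: [9, 8, 7, 7, 7, 7, 6, 5, 5, 5, 5, 5].
The (sorted) degree sequence is an isomorphism invariant, so since G1 and G2 have different degree sequences they cannot be isomorphic.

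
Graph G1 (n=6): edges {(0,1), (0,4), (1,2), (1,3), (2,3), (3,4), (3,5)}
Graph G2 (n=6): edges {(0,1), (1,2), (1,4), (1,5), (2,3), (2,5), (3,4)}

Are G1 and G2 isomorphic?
Yes, isomorphic

The graphs are isomorphic.
One valid mapping φ: V(G1) → V(G2): 0→3, 1→2, 2→5, 3→1, 4→4, 5→0

Verify φ preserves adjacency — for each edge of G1, its image is an edge of G2:
  (0,1) → (φ(0),φ(1)) = (2,3) ∈ E(G2) ✓
  (0,4) → (φ(0),φ(4)) = (3,4) ∈ E(G2) ✓
  (1,2) → (φ(1),φ(2)) = (2,5) ∈ E(G2) ✓
  (1,3) → (φ(1),φ(3)) = (1,2) ∈ E(G2) ✓
  (2,3) → (φ(2),φ(3)) = (1,5) ∈ E(G2) ✓
  (3,4) → (φ(3),φ(4)) = (1,4) ∈ E(G2) ✓
  (3,5) → (φ(3),φ(5)) = (0,1) ∈ E(G2) ✓
All 7 edges of G1 map to edges of G2, and |E(G1)| = |E(G2)| = 7, so φ is a bijection on edges as well as vertices. Hence G1 ≅ G2.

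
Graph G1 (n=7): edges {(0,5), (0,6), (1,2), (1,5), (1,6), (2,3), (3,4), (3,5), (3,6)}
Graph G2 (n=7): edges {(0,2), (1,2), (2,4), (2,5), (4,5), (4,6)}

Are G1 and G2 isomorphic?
No, not isomorphic

The graphs are NOT isomorphic.

Connected components of G1: 1 component(s) with vertex sets [[0, 1, 2, 3, 4, 5, 6]], sizes [7].
Connected components of G2: 2 component(s) with vertex sets [[3], [0, 1, 2, 4, 5, 6]], sizes [1, 6].
The number of connected components (and the multiset of component sizes) is an isomorphism invariant — an isomorphism maps each component of G1 bijectively onto a component of G2. Since G1 has 1 component(s) and G2 has 2, they cannot be isomorphic.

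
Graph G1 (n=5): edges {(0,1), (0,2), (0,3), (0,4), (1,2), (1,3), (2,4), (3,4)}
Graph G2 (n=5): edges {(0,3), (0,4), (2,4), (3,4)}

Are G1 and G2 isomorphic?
No, not isomorphic

The graphs are NOT isomorphic.

Connected components of G1: 1 component(s) with vertex sets [[0, 1, 2, 3, 4]], sizes [5].
Connected components of G2: 2 component(s) with vertex sets [[1], [0, 2, 3, 4]], sizes [1, 4].
The number of connected components (and the multiset of component sizes) is an isomorphism invariant — an isomorphism maps each component of G1 bijectively onto a component of G2. Since G1 has 1 component(s) and G2 has 2, they cannot be isomorphic.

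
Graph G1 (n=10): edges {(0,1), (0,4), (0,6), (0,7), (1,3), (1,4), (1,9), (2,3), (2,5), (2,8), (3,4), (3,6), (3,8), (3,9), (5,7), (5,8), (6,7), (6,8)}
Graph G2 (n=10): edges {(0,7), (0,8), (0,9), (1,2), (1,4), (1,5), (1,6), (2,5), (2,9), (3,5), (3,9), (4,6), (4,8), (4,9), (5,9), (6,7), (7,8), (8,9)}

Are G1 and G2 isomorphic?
Yes, isomorphic

The graphs are isomorphic.
One valid mapping φ: V(G1) → V(G2): 0→1, 1→5, 2→0, 3→9, 4→2, 5→7, 6→4, 7→6, 8→8, 9→3

Verify φ preserves adjacency — for each edge of G1, its image is an edge of G2:
  (0,1) → (φ(0),φ(1)) = (1,5) ∈ E(G2) ✓
  (0,4) → (φ(0),φ(4)) = (1,2) ∈ E(G2) ✓
  (0,6) → (φ(0),φ(6)) = (1,4) ∈ E(G2) ✓
  (0,7) → (φ(0),φ(7)) = (1,6) ∈ E(G2) ✓
  (1,3) → (φ(1),φ(3)) = (5,9) ∈ E(G2) ✓
  (1,4) → (φ(1),φ(4)) = (2,5) ∈ E(G2) ✓
  (1,9) → (φ(1),φ(9)) = (3,5) ∈ E(G2) ✓
  (2,3) → (φ(2),φ(3)) = (0,9) ∈ E(G2) ✓
  (2,5) → (φ(2),φ(5)) = (0,7) ∈ E(G2) ✓
  (2,8) → (φ(2),φ(8)) = (0,8) ∈ E(G2) ✓
  (3,4) → (φ(3),φ(4)) = (2,9) ∈ E(G2) ✓
  (3,6) → (φ(3),φ(6)) = (4,9) ∈ E(G2) ✓
  (3,8) → (φ(3),φ(8)) = (8,9) ∈ E(G2) ✓
  (3,9) → (φ(3),φ(9)) = (3,9) ∈ E(G2) ✓
  (5,7) → (φ(5),φ(7)) = (6,7) ∈ E(G2) ✓
  (5,8) → (φ(5),φ(8)) = (7,8) ∈ E(G2) ✓
  (6,7) → (φ(6),φ(7)) = (4,6) ∈ E(G2) ✓
  (6,8) → (φ(6),φ(8)) = (4,8) ∈ E(G2) ✓
All 18 edges of G1 map to edges of G2, and |E(G1)| = |E(G2)| = 18, so φ is a bijection on edges as well as vertices. Hence G1 ≅ G2.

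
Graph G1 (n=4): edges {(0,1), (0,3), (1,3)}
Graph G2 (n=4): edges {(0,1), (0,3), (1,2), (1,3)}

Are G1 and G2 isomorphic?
No, not isomorphic

The graphs are NOT isomorphic.

Counting edges: G1 has 3 edge(s); G2 has 4 edge(s).
Edge count is an isomorphism invariant (a bijection on vertices induces a bijection on edges), so differing edge counts rule out isomorphism.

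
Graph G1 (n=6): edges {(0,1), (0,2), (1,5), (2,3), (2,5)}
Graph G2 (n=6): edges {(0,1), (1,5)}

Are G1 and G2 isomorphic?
No, not isomorphic

The graphs are NOT isomorphic.

Degrees in G1: deg(0)=2, deg(1)=2, deg(2)=3, deg(3)=1, deg(4)=0, deg(5)=2.
Sorted degree sequence of G1: [3, 2, 2, 2, 1, 0].
Degrees in G2: deg(0)=1, deg(1)=2, deg(2)=0, deg(3)=0, deg(4)=0, deg(5)=1.
Sorted degree sequence of G2: [2, 1, 1, 0, 0, 0].
The (sorted) degree sequence is an isomorphism invariant, so since G1 and G2 have different degree sequences they cannot be isomorphic.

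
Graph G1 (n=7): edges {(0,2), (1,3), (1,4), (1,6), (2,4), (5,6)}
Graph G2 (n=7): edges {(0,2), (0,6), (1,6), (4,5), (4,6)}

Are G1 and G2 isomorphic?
No, not isomorphic

The graphs are NOT isomorphic.

Connected components of G1: 1 component(s) with vertex sets [[0, 1, 2, 3, 4, 5, 6]], sizes [7].
Connected components of G2: 2 component(s) with vertex sets [[3], [0, 1, 2, 4, 5, 6]], sizes [1, 6].
The number of connected components (and the multiset of component sizes) is an isomorphism invariant — an isomorphism maps each component of G1 bijectively onto a component of G2. Since G1 has 1 component(s) and G2 has 2, they cannot be isomorphic.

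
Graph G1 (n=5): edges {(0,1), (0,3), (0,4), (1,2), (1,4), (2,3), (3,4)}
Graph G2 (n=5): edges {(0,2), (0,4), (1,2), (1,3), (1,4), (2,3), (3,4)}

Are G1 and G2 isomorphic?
Yes, isomorphic

The graphs are isomorphic.
One valid mapping φ: V(G1) → V(G2): 0→1, 1→2, 2→0, 3→4, 4→3

Verify φ preserves adjacency — for each edge of G1, its image is an edge of G2:
  (0,1) → (φ(0),φ(1)) = (1,2) ∈ E(G2) ✓
  (0,3) → (φ(0),φ(3)) = (1,4) ∈ E(G2) ✓
  (0,4) → (φ(0),φ(4)) = (1,3) ∈ E(G2) ✓
  (1,2) → (φ(1),φ(2)) = (0,2) ∈ E(G2) ✓
  (1,4) → (φ(1),φ(4)) = (2,3) ∈ E(G2) ✓
  (2,3) → (φ(2),φ(3)) = (0,4) ∈ E(G2) ✓
  (3,4) → (φ(3),φ(4)) = (3,4) ∈ E(G2) ✓
All 7 edges of G1 map to edges of G2, and |E(G1)| = |E(G2)| = 7, so φ is a bijection on edges as well as vertices. Hence G1 ≅ G2.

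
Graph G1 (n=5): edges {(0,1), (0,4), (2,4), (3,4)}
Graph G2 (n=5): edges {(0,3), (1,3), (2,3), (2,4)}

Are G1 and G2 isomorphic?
Yes, isomorphic

The graphs are isomorphic.
One valid mapping φ: V(G1) → V(G2): 0→2, 1→4, 2→0, 3→1, 4→3

Verify φ preserves adjacency — for each edge of G1, its image is an edge of G2:
  (0,1) → (φ(0),φ(1)) = (2,4) ∈ E(G2) ✓
  (0,4) → (φ(0),φ(4)) = (2,3) ∈ E(G2) ✓
  (2,4) → (φ(2),φ(4)) = (0,3) ∈ E(G2) ✓
  (3,4) → (φ(3),φ(4)) = (1,3) ∈ E(G2) ✓
All 4 edges of G1 map to edges of G2, and |E(G1)| = |E(G2)| = 4, so φ is a bijection on edges as well as vertices. Hence G1 ≅ G2.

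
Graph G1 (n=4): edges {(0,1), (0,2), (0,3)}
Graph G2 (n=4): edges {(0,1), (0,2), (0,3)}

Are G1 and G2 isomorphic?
Yes, isomorphic

The graphs are isomorphic.
One valid mapping φ: V(G1) → V(G2): 0→0, 1→2, 2→1, 3→3

Verify φ preserves adjacency — for each edge of G1, its image is an edge of G2:
  (0,1) → (φ(0),φ(1)) = (0,2) ∈ E(G2) ✓
  (0,2) → (φ(0),φ(2)) = (0,1) ∈ E(G2) ✓
  (0,3) → (φ(0),φ(3)) = (0,3) ∈ E(G2) ✓
All 3 edges of G1 map to edges of G2, and |E(G1)| = |E(G2)| = 3, so φ is a bijection on edges as well as vertices. Hence G1 ≅ G2.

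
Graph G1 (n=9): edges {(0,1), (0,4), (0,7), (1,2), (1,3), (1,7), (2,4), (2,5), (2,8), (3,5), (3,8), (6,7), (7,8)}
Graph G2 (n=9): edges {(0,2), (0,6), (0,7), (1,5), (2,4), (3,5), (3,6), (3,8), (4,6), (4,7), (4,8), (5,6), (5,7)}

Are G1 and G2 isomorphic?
Yes, isomorphic

The graphs are isomorphic.
One valid mapping φ: V(G1) → V(G2): 0→3, 1→6, 2→4, 3→0, 4→8, 5→2, 6→1, 7→5, 8→7

Verify φ preserves adjacency — for each edge of G1, its image is an edge of G2:
  (0,1) → (φ(0),φ(1)) = (3,6) ∈ E(G2) ✓
  (0,4) → (φ(0),φ(4)) = (3,8) ∈ E(G2) ✓
  (0,7) → (φ(0),φ(7)) = (3,5) ∈ E(G2) ✓
  (1,2) → (φ(1),φ(2)) = (4,6) ∈ E(G2) ✓
  (1,3) → (φ(1),φ(3)) = (0,6) ∈ E(G2) ✓
  (1,7) → (φ(1),φ(7)) = (5,6) ∈ E(G2) ✓
  (2,4) → (φ(2),φ(4)) = (4,8) ∈ E(G2) ✓
  (2,5) → (φ(2),φ(5)) = (2,4) ∈ E(G2) ✓
  (2,8) → (φ(2),φ(8)) = (4,7) ∈ E(G2) ✓
  (3,5) → (φ(3),φ(5)) = (0,2) ∈ E(G2) ✓
  (3,8) → (φ(3),φ(8)) = (0,7) ∈ E(G2) ✓
  (6,7) → (φ(6),φ(7)) = (1,5) ∈ E(G2) ✓
  (7,8) → (φ(7),φ(8)) = (5,7) ∈ E(G2) ✓
All 13 edges of G1 map to edges of G2, and |E(G1)| = |E(G2)| = 13, so φ is a bijection on edges as well as vertices. Hence G1 ≅ G2.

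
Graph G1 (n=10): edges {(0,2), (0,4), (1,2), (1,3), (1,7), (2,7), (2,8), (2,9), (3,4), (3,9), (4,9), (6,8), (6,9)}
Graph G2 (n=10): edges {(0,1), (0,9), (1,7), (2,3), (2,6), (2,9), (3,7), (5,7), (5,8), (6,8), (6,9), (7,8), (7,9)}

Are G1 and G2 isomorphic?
Yes, isomorphic

The graphs are isomorphic.
One valid mapping φ: V(G1) → V(G2): 0→3, 1→8, 2→7, 3→6, 4→2, 5→4, 6→0, 7→5, 8→1, 9→9

Verify φ preserves adjacency — for each edge of G1, its image is an edge of G2:
  (0,2) → (φ(0),φ(2)) = (3,7) ∈ E(G2) ✓
  (0,4) → (φ(0),φ(4)) = (2,3) ∈ E(G2) ✓
  (1,2) → (φ(1),φ(2)) = (7,8) ∈ E(G2) ✓
  (1,3) → (φ(1),φ(3)) = (6,8) ∈ E(G2) ✓
  (1,7) → (φ(1),φ(7)) = (5,8) ∈ E(G2) ✓
  (2,7) → (φ(2),φ(7)) = (5,7) ∈ E(G2) ✓
  (2,8) → (φ(2),φ(8)) = (1,7) ∈ E(G2) ✓
  (2,9) → (φ(2),φ(9)) = (7,9) ∈ E(G2) ✓
  (3,4) → (φ(3),φ(4)) = (2,6) ∈ E(G2) ✓
  (3,9) → (φ(3),φ(9)) = (6,9) ∈ E(G2) ✓
  (4,9) → (φ(4),φ(9)) = (2,9) ∈ E(G2) ✓
  (6,8) → (φ(6),φ(8)) = (0,1) ∈ E(G2) ✓
  (6,9) → (φ(6),φ(9)) = (0,9) ∈ E(G2) ✓
All 13 edges of G1 map to edges of G2, and |E(G1)| = |E(G2)| = 13, so φ is a bijection on edges as well as vertices. Hence G1 ≅ G2.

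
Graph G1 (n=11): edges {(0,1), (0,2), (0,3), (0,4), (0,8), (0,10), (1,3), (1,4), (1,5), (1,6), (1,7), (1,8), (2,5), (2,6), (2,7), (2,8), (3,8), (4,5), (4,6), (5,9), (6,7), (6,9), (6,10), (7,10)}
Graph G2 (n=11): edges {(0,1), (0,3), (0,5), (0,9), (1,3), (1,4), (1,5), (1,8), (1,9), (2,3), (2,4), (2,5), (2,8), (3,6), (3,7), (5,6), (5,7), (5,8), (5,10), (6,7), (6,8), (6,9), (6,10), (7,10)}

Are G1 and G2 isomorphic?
Yes, isomorphic

The graphs are isomorphic.
One valid mapping φ: V(G1) → V(G2): 0→6, 1→5, 2→3, 3→10, 4→8, 5→2, 6→1, 7→0, 8→7, 9→4, 10→9

Verify φ preserves adjacency — for each edge of G1, its image is an edge of G2:
  (0,1) → (φ(0),φ(1)) = (5,6) ∈ E(G2) ✓
  (0,2) → (φ(0),φ(2)) = (3,6) ∈ E(G2) ✓
  (0,3) → (φ(0),φ(3)) = (6,10) ∈ E(G2) ✓
  (0,4) → (φ(0),φ(4)) = (6,8) ∈ E(G2) ✓
  (0,8) → (φ(0),φ(8)) = (6,7) ∈ E(G2) ✓
  (0,10) → (φ(0),φ(10)) = (6,9) ∈ E(G2) ✓
  (1,3) → (φ(1),φ(3)) = (5,10) ∈ E(G2) ✓
  (1,4) → (φ(1),φ(4)) = (5,8) ∈ E(G2) ✓
  (1,5) → (φ(1),φ(5)) = (2,5) ∈ E(G2) ✓
  (1,6) → (φ(1),φ(6)) = (1,5) ∈ E(G2) ✓
  (1,7) → (φ(1),φ(7)) = (0,5) ∈ E(G2) ✓
  (1,8) → (φ(1),φ(8)) = (5,7) ∈ E(G2) ✓
  (2,5) → (φ(2),φ(5)) = (2,3) ∈ E(G2) ✓
  (2,6) → (φ(2),φ(6)) = (1,3) ∈ E(G2) ✓
  (2,7) → (φ(2),φ(7)) = (0,3) ∈ E(G2) ✓
  (2,8) → (φ(2),φ(8)) = (3,7) ∈ E(G2) ✓
  (3,8) → (φ(3),φ(8)) = (7,10) ∈ E(G2) ✓
  (4,5) → (φ(4),φ(5)) = (2,8) ∈ E(G2) ✓
  (4,6) → (φ(4),φ(6)) = (1,8) ∈ E(G2) ✓
  (5,9) → (φ(5),φ(9)) = (2,4) ∈ E(G2) ✓
  (6,7) → (φ(6),φ(7)) = (0,1) ∈ E(G2) ✓
  (6,9) → (φ(6),φ(9)) = (1,4) ∈ E(G2) ✓
  (6,10) → (φ(6),φ(10)) = (1,9) ∈ E(G2) ✓
  (7,10) → (φ(7),φ(10)) = (0,9) ∈ E(G2) ✓
All 24 edges of G1 map to edges of G2, and |E(G1)| = |E(G2)| = 24, so φ is a bijection on edges as well as vertices. Hence G1 ≅ G2.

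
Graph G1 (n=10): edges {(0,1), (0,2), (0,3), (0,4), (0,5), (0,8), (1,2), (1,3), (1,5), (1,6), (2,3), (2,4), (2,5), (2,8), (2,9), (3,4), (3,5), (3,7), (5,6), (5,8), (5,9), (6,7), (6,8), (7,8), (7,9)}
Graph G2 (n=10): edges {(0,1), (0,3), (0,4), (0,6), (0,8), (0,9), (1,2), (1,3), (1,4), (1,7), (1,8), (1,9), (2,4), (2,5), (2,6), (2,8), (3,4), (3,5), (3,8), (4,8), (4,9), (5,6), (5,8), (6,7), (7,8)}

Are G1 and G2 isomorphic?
Yes, isomorphic

The graphs are isomorphic.
One valid mapping φ: V(G1) → V(G2): 0→4, 1→3, 2→1, 3→0, 4→9, 5→8, 6→5, 7→6, 8→2, 9→7

Verify φ preserves adjacency — for each edge of G1, its image is an edge of G2:
  (0,1) → (φ(0),φ(1)) = (3,4) ∈ E(G2) ✓
  (0,2) → (φ(0),φ(2)) = (1,4) ∈ E(G2) ✓
  (0,3) → (φ(0),φ(3)) = (0,4) ∈ E(G2) ✓
  (0,4) → (φ(0),φ(4)) = (4,9) ∈ E(G2) ✓
  (0,5) → (φ(0),φ(5)) = (4,8) ∈ E(G2) ✓
  (0,8) → (φ(0),φ(8)) = (2,4) ∈ E(G2) ✓
  (1,2) → (φ(1),φ(2)) = (1,3) ∈ E(G2) ✓
  (1,3) → (φ(1),φ(3)) = (0,3) ∈ E(G2) ✓
  (1,5) → (φ(1),φ(5)) = (3,8) ∈ E(G2) ✓
  (1,6) → (φ(1),φ(6)) = (3,5) ∈ E(G2) ✓
  (2,3) → (φ(2),φ(3)) = (0,1) ∈ E(G2) ✓
  (2,4) → (φ(2),φ(4)) = (1,9) ∈ E(G2) ✓
  (2,5) → (φ(2),φ(5)) = (1,8) ∈ E(G2) ✓
  (2,8) → (φ(2),φ(8)) = (1,2) ∈ E(G2) ✓
  (2,9) → (φ(2),φ(9)) = (1,7) ∈ E(G2) ✓
  (3,4) → (φ(3),φ(4)) = (0,9) ∈ E(G2) ✓
  (3,5) → (φ(3),φ(5)) = (0,8) ∈ E(G2) ✓
  (3,7) → (φ(3),φ(7)) = (0,6) ∈ E(G2) ✓
  (5,6) → (φ(5),φ(6)) = (5,8) ∈ E(G2) ✓
  (5,8) → (φ(5),φ(8)) = (2,8) ∈ E(G2) ✓
  (5,9) → (φ(5),φ(9)) = (7,8) ∈ E(G2) ✓
  (6,7) → (φ(6),φ(7)) = (5,6) ∈ E(G2) ✓
  (6,8) → (φ(6),φ(8)) = (2,5) ∈ E(G2) ✓
  (7,8) → (φ(7),φ(8)) = (2,6) ∈ E(G2) ✓
  (7,9) → (φ(7),φ(9)) = (6,7) ∈ E(G2) ✓
All 25 edges of G1 map to edges of G2, and |E(G1)| = |E(G2)| = 25, so φ is a bijection on edges as well as vertices. Hence G1 ≅ G2.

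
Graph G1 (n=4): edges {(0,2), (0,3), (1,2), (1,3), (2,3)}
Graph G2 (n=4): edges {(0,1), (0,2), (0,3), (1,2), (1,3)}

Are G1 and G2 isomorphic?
Yes, isomorphic

The graphs are isomorphic.
One valid mapping φ: V(G1) → V(G2): 0→3, 1→2, 2→1, 3→0

Verify φ preserves adjacency — for each edge of G1, its image is an edge of G2:
  (0,2) → (φ(0),φ(2)) = (1,3) ∈ E(G2) ✓
  (0,3) → (φ(0),φ(3)) = (0,3) ∈ E(G2) ✓
  (1,2) → (φ(1),φ(2)) = (1,2) ∈ E(G2) ✓
  (1,3) → (φ(1),φ(3)) = (0,2) ∈ E(G2) ✓
  (2,3) → (φ(2),φ(3)) = (0,1) ∈ E(G2) ✓
All 5 edges of G1 map to edges of G2, and |E(G1)| = |E(G2)| = 5, so φ is a bijection on edges as well as vertices. Hence G1 ≅ G2.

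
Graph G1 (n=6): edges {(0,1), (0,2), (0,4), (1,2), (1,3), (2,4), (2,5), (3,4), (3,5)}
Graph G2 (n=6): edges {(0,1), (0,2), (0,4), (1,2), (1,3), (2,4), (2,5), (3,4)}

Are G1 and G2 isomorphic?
No, not isomorphic

The graphs are NOT isomorphic.

Counting edges: G1 has 9 edge(s); G2 has 8 edge(s).
Edge count is an isomorphism invariant (a bijection on vertices induces a bijection on edges), so differing edge counts rule out isomorphism.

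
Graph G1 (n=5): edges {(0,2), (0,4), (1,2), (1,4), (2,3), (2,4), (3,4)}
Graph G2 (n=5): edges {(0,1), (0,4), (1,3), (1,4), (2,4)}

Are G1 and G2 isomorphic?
No, not isomorphic

The graphs are NOT isomorphic.

Counting triangles (3-cliques): G1 has 3, G2 has 1.
Triangle count is an isomorphism invariant, so differing triangle counts rule out isomorphism.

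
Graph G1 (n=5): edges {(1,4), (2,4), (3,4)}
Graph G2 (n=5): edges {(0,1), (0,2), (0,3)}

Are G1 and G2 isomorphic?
Yes, isomorphic

The graphs are isomorphic.
One valid mapping φ: V(G1) → V(G2): 0→4, 1→2, 2→1, 3→3, 4→0

Verify φ preserves adjacency — for each edge of G1, its image is an edge of G2:
  (1,4) → (φ(1),φ(4)) = (0,2) ∈ E(G2) ✓
  (2,4) → (φ(2),φ(4)) = (0,1) ∈ E(G2) ✓
  (3,4) → (φ(3),φ(4)) = (0,3) ∈ E(G2) ✓
All 3 edges of G1 map to edges of G2, and |E(G1)| = |E(G2)| = 3, so φ is a bijection on edges as well as vertices. Hence G1 ≅ G2.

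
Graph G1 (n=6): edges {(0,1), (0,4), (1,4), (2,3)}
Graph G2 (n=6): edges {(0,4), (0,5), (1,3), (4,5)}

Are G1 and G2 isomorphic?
Yes, isomorphic

The graphs are isomorphic.
One valid mapping φ: V(G1) → V(G2): 0→0, 1→4, 2→1, 3→3, 4→5, 5→2

Verify φ preserves adjacency — for each edge of G1, its image is an edge of G2:
  (0,1) → (φ(0),φ(1)) = (0,4) ∈ E(G2) ✓
  (0,4) → (φ(0),φ(4)) = (0,5) ∈ E(G2) ✓
  (1,4) → (φ(1),φ(4)) = (4,5) ∈ E(G2) ✓
  (2,3) → (φ(2),φ(3)) = (1,3) ∈ E(G2) ✓
All 4 edges of G1 map to edges of G2, and |E(G1)| = |E(G2)| = 4, so φ is a bijection on edges as well as vertices. Hence G1 ≅ G2.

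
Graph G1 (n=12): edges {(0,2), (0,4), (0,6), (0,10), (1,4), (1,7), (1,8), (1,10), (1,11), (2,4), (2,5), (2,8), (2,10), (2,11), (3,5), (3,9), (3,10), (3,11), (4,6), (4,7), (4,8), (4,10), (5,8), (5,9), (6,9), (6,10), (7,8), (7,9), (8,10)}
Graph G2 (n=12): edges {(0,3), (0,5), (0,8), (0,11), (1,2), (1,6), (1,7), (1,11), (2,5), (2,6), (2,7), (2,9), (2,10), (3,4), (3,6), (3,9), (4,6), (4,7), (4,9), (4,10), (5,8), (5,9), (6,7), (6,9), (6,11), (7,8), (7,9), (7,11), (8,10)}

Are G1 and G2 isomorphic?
Yes, isomorphic

The graphs are isomorphic.
One valid mapping φ: V(G1) → V(G2): 0→1, 1→4, 2→2, 3→8, 4→6, 5→5, 6→11, 7→3, 8→9, 9→0, 10→7, 11→10

Verify φ preserves adjacency — for each edge of G1, its image is an edge of G2:
  (0,2) → (φ(0),φ(2)) = (1,2) ∈ E(G2) ✓
  (0,4) → (φ(0),φ(4)) = (1,6) ∈ E(G2) ✓
  (0,6) → (φ(0),φ(6)) = (1,11) ∈ E(G2) ✓
  (0,10) → (φ(0),φ(10)) = (1,7) ∈ E(G2) ✓
  (1,4) → (φ(1),φ(4)) = (4,6) ∈ E(G2) ✓
  (1,7) → (φ(1),φ(7)) = (3,4) ∈ E(G2) ✓
  (1,8) → (φ(1),φ(8)) = (4,9) ∈ E(G2) ✓
  (1,10) → (φ(1),φ(10)) = (4,7) ∈ E(G2) ✓
  (1,11) → (φ(1),φ(11)) = (4,10) ∈ E(G2) ✓
  (2,4) → (φ(2),φ(4)) = (2,6) ∈ E(G2) ✓
  (2,5) → (φ(2),φ(5)) = (2,5) ∈ E(G2) ✓
  (2,8) → (φ(2),φ(8)) = (2,9) ∈ E(G2) ✓
  (2,10) → (φ(2),φ(10)) = (2,7) ∈ E(G2) ✓
  (2,11) → (φ(2),φ(11)) = (2,10) ∈ E(G2) ✓
  (3,5) → (φ(3),φ(5)) = (5,8) ∈ E(G2) ✓
  (3,9) → (φ(3),φ(9)) = (0,8) ∈ E(G2) ✓
  (3,10) → (φ(3),φ(10)) = (7,8) ∈ E(G2) ✓
  (3,11) → (φ(3),φ(11)) = (8,10) ∈ E(G2) ✓
  (4,6) → (φ(4),φ(6)) = (6,11) ∈ E(G2) ✓
  (4,7) → (φ(4),φ(7)) = (3,6) ∈ E(G2) ✓
  (4,8) → (φ(4),φ(8)) = (6,9) ∈ E(G2) ✓
  (4,10) → (φ(4),φ(10)) = (6,7) ∈ E(G2) ✓
  (5,8) → (φ(5),φ(8)) = (5,9) ∈ E(G2) ✓
  (5,9) → (φ(5),φ(9)) = (0,5) ∈ E(G2) ✓
  (6,9) → (φ(6),φ(9)) = (0,11) ∈ E(G2) ✓
  (6,10) → (φ(6),φ(10)) = (7,11) ∈ E(G2) ✓
  (7,8) → (φ(7),φ(8)) = (3,9) ∈ E(G2) ✓
  (7,9) → (φ(7),φ(9)) = (0,3) ∈ E(G2) ✓
  (8,10) → (φ(8),φ(10)) = (7,9) ∈ E(G2) ✓
All 29 edges of G1 map to edges of G2, and |E(G1)| = |E(G2)| = 29, so φ is a bijection on edges as well as vertices. Hence G1 ≅ G2.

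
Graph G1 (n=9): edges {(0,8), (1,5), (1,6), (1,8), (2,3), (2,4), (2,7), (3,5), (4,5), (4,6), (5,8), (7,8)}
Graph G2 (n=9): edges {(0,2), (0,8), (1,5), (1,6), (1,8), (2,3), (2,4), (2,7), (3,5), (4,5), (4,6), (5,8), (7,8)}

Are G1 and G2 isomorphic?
No, not isomorphic

The graphs are NOT isomorphic.

Counting edges: G1 has 12 edge(s); G2 has 13 edge(s).
Edge count is an isomorphism invariant (a bijection on vertices induces a bijection on edges), so differing edge counts rule out isomorphism.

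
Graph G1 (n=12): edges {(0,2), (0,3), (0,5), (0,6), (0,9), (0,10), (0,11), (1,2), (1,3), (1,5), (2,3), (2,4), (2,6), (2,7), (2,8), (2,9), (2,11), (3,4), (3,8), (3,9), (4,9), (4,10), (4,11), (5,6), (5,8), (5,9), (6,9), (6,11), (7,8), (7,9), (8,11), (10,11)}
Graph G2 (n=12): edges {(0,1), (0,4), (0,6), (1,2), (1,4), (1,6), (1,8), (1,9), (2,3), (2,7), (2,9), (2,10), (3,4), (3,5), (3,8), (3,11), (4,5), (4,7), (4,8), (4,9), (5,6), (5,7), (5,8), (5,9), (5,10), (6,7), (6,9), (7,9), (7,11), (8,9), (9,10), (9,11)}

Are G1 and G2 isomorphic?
Yes, isomorphic

The graphs are isomorphic.
One valid mapping φ: V(G1) → V(G2): 0→4, 1→11, 2→9, 3→7, 4→6, 5→3, 6→8, 7→10, 8→2, 9→5, 10→0, 11→1

Verify φ preserves adjacency — for each edge of G1, its image is an edge of G2:
  (0,2) → (φ(0),φ(2)) = (4,9) ∈ E(G2) ✓
  (0,3) → (φ(0),φ(3)) = (4,7) ∈ E(G2) ✓
  (0,5) → (φ(0),φ(5)) = (3,4) ∈ E(G2) ✓
  (0,6) → (φ(0),φ(6)) = (4,8) ∈ E(G2) ✓
  (0,9) → (φ(0),φ(9)) = (4,5) ∈ E(G2) ✓
  (0,10) → (φ(0),φ(10)) = (0,4) ∈ E(G2) ✓
  (0,11) → (φ(0),φ(11)) = (1,4) ∈ E(G2) ✓
  (1,2) → (φ(1),φ(2)) = (9,11) ∈ E(G2) ✓
  (1,3) → (φ(1),φ(3)) = (7,11) ∈ E(G2) ✓
  (1,5) → (φ(1),φ(5)) = (3,11) ∈ E(G2) ✓
  (2,3) → (φ(2),φ(3)) = (7,9) ∈ E(G2) ✓
  (2,4) → (φ(2),φ(4)) = (6,9) ∈ E(G2) ✓
  (2,6) → (φ(2),φ(6)) = (8,9) ∈ E(G2) ✓
  (2,7) → (φ(2),φ(7)) = (9,10) ∈ E(G2) ✓
  (2,8) → (φ(2),φ(8)) = (2,9) ∈ E(G2) ✓
  (2,9) → (φ(2),φ(9)) = (5,9) ∈ E(G2) ✓
  (2,11) → (φ(2),φ(11)) = (1,9) ∈ E(G2) ✓
  (3,4) → (φ(3),φ(4)) = (6,7) ∈ E(G2) ✓
  (3,8) → (φ(3),φ(8)) = (2,7) ∈ E(G2) ✓
  (3,9) → (φ(3),φ(9)) = (5,7) ∈ E(G2) ✓
  (4,9) → (φ(4),φ(9)) = (5,6) ∈ E(G2) ✓
  (4,10) → (φ(4),φ(10)) = (0,6) ∈ E(G2) ✓
  (4,11) → (φ(4),φ(11)) = (1,6) ∈ E(G2) ✓
  (5,6) → (φ(5),φ(6)) = (3,8) ∈ E(G2) ✓
  (5,8) → (φ(5),φ(8)) = (2,3) ∈ E(G2) ✓
  (5,9) → (φ(5),φ(9)) = (3,5) ∈ E(G2) ✓
  (6,9) → (φ(6),φ(9)) = (5,8) ∈ E(G2) ✓
  (6,11) → (φ(6),φ(11)) = (1,8) ∈ E(G2) ✓
  (7,8) → (φ(7),φ(8)) = (2,10) ∈ E(G2) ✓
  (7,9) → (φ(7),φ(9)) = (5,10) ∈ E(G2) ✓
  (8,11) → (φ(8),φ(11)) = (1,2) ∈ E(G2) ✓
  (10,11) → (φ(10),φ(11)) = (0,1) ∈ E(G2) ✓
All 32 edges of G1 map to edges of G2, and |E(G1)| = |E(G2)| = 32, so φ is a bijection on edges as well as vertices. Hence G1 ≅ G2.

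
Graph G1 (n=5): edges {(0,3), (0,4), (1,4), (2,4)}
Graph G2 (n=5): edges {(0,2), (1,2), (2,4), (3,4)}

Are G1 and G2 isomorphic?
Yes, isomorphic

The graphs are isomorphic.
One valid mapping φ: V(G1) → V(G2): 0→4, 1→1, 2→0, 3→3, 4→2

Verify φ preserves adjacency — for each edge of G1, its image is an edge of G2:
  (0,3) → (φ(0),φ(3)) = (3,4) ∈ E(G2) ✓
  (0,4) → (φ(0),φ(4)) = (2,4) ∈ E(G2) ✓
  (1,4) → (φ(1),φ(4)) = (1,2) ∈ E(G2) ✓
  (2,4) → (φ(2),φ(4)) = (0,2) ∈ E(G2) ✓
All 4 edges of G1 map to edges of G2, and |E(G1)| = |E(G2)| = 4, so φ is a bijection on edges as well as vertices. Hence G1 ≅ G2.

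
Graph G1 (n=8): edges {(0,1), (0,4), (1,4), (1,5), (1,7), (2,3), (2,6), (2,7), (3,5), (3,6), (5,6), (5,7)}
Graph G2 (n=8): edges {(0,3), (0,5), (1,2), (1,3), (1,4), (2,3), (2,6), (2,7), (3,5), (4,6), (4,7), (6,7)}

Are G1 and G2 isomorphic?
Yes, isomorphic

The graphs are isomorphic.
One valid mapping φ: V(G1) → V(G2): 0→5, 1→3, 2→4, 3→6, 4→0, 5→2, 6→7, 7→1

Verify φ preserves adjacency — for each edge of G1, its image is an edge of G2:
  (0,1) → (φ(0),φ(1)) = (3,5) ∈ E(G2) ✓
  (0,4) → (φ(0),φ(4)) = (0,5) ∈ E(G2) ✓
  (1,4) → (φ(1),φ(4)) = (0,3) ∈ E(G2) ✓
  (1,5) → (φ(1),φ(5)) = (2,3) ∈ E(G2) ✓
  (1,7) → (φ(1),φ(7)) = (1,3) ∈ E(G2) ✓
  (2,3) → (φ(2),φ(3)) = (4,6) ∈ E(G2) ✓
  (2,6) → (φ(2),φ(6)) = (4,7) ∈ E(G2) ✓
  (2,7) → (φ(2),φ(7)) = (1,4) ∈ E(G2) ✓
  (3,5) → (φ(3),φ(5)) = (2,6) ∈ E(G2) ✓
  (3,6) → (φ(3),φ(6)) = (6,7) ∈ E(G2) ✓
  (5,6) → (φ(5),φ(6)) = (2,7) ∈ E(G2) ✓
  (5,7) → (φ(5),φ(7)) = (1,2) ∈ E(G2) ✓
All 12 edges of G1 map to edges of G2, and |E(G1)| = |E(G2)| = 12, so φ is a bijection on edges as well as vertices. Hence G1 ≅ G2.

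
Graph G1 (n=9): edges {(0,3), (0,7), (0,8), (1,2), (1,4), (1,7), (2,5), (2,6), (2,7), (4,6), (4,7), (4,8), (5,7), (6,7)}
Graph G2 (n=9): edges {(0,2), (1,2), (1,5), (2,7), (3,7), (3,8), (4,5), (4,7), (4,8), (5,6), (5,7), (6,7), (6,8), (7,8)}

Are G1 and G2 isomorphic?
Yes, isomorphic

The graphs are isomorphic.
One valid mapping φ: V(G1) → V(G2): 0→2, 1→4, 2→8, 3→0, 4→5, 5→3, 6→6, 7→7, 8→1

Verify φ preserves adjacency — for each edge of G1, its image is an edge of G2:
  (0,3) → (φ(0),φ(3)) = (0,2) ∈ E(G2) ✓
  (0,7) → (φ(0),φ(7)) = (2,7) ∈ E(G2) ✓
  (0,8) → (φ(0),φ(8)) = (1,2) ∈ E(G2) ✓
  (1,2) → (φ(1),φ(2)) = (4,8) ∈ E(G2) ✓
  (1,4) → (φ(1),φ(4)) = (4,5) ∈ E(G2) ✓
  (1,7) → (φ(1),φ(7)) = (4,7) ∈ E(G2) ✓
  (2,5) → (φ(2),φ(5)) = (3,8) ∈ E(G2) ✓
  (2,6) → (φ(2),φ(6)) = (6,8) ∈ E(G2) ✓
  (2,7) → (φ(2),φ(7)) = (7,8) ∈ E(G2) ✓
  (4,6) → (φ(4),φ(6)) = (5,6) ∈ E(G2) ✓
  (4,7) → (φ(4),φ(7)) = (5,7) ∈ E(G2) ✓
  (4,8) → (φ(4),φ(8)) = (1,5) ∈ E(G2) ✓
  (5,7) → (φ(5),φ(7)) = (3,7) ∈ E(G2) ✓
  (6,7) → (φ(6),φ(7)) = (6,7) ∈ E(G2) ✓
All 14 edges of G1 map to edges of G2, and |E(G1)| = |E(G2)| = 14, so φ is a bijection on edges as well as vertices. Hence G1 ≅ G2.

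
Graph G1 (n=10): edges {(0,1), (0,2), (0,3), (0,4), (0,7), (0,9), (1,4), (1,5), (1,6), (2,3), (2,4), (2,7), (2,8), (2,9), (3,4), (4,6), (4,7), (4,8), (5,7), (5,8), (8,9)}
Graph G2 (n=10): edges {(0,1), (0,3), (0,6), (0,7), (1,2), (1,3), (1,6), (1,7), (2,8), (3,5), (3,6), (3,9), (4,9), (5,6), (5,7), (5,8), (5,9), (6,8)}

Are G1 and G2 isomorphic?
No, not isomorphic

The graphs are NOT isomorphic.

Degrees in G1: deg(0)=6, deg(1)=4, deg(2)=6, deg(3)=3, deg(4)=7, deg(5)=3, deg(6)=2, deg(7)=4, deg(8)=4, deg(9)=3.
Sorted degree sequence of G1: [7, 6, 6, 4, 4, 4, 3, 3, 3, 2].
Degrees in G2: deg(0)=4, deg(1)=5, deg(2)=2, deg(3)=5, deg(4)=1, deg(5)=5, deg(6)=5, deg(7)=3, deg(8)=3, deg(9)=3.
Sorted degree sequence of G2: [5, 5, 5, 5, 4, 3, 3, 3, 2, 1].
The (sorted) degree sequence is an isomorphism invariant, so since G1 and G2 have different degree sequences they cannot be isomorphic.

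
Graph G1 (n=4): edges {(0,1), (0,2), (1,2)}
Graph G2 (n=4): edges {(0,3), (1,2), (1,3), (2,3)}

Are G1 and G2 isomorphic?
No, not isomorphic

The graphs are NOT isomorphic.

Degrees in G1: deg(0)=2, deg(1)=2, deg(2)=2, deg(3)=0.
Sorted degree sequence of G1: [2, 2, 2, 0].
Degrees in G2: deg(0)=1, deg(1)=2, deg(2)=2, deg(3)=3.
Sorted degree sequence of G2: [3, 2, 2, 1].
The (sorted) degree sequence is an isomorphism invariant, so since G1 and G2 have different degree sequences they cannot be isomorphic.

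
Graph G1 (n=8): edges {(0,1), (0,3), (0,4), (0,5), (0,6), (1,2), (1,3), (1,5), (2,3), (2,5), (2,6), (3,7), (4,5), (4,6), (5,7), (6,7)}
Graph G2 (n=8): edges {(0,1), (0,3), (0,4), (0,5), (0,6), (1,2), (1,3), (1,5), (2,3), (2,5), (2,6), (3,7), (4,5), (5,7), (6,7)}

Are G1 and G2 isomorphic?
No, not isomorphic

The graphs are NOT isomorphic.

Counting edges: G1 has 16 edge(s); G2 has 15 edge(s).
Edge count is an isomorphism invariant (a bijection on vertices induces a bijection on edges), so differing edge counts rule out isomorphism.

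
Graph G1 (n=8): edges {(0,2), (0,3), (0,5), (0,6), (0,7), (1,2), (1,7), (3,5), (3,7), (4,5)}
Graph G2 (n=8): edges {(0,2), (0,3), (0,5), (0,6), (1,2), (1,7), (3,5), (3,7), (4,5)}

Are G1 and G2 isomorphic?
No, not isomorphic

The graphs are NOT isomorphic.

Counting edges: G1 has 10 edge(s); G2 has 9 edge(s).
Edge count is an isomorphism invariant (a bijection on vertices induces a bijection on edges), so differing edge counts rule out isomorphism.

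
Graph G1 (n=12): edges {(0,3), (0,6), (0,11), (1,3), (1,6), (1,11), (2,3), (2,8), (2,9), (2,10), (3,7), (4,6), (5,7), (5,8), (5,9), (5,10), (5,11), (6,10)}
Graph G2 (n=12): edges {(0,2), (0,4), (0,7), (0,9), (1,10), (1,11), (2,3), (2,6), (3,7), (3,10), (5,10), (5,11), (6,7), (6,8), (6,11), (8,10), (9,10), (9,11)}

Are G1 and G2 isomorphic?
Yes, isomorphic

The graphs are isomorphic.
One valid mapping φ: V(G1) → V(G2): 0→7, 1→2, 2→11, 3→6, 4→4, 5→10, 6→0, 7→8, 8→5, 9→1, 10→9, 11→3

Verify φ preserves adjacency — for each edge of G1, its image is an edge of G2:
  (0,3) → (φ(0),φ(3)) = (6,7) ∈ E(G2) ✓
  (0,6) → (φ(0),φ(6)) = (0,7) ∈ E(G2) ✓
  (0,11) → (φ(0),φ(11)) = (3,7) ∈ E(G2) ✓
  (1,3) → (φ(1),φ(3)) = (2,6) ∈ E(G2) ✓
  (1,6) → (φ(1),φ(6)) = (0,2) ∈ E(G2) ✓
  (1,11) → (φ(1),φ(11)) = (2,3) ∈ E(G2) ✓
  (2,3) → (φ(2),φ(3)) = (6,11) ∈ E(G2) ✓
  (2,8) → (φ(2),φ(8)) = (5,11) ∈ E(G2) ✓
  (2,9) → (φ(2),φ(9)) = (1,11) ∈ E(G2) ✓
  (2,10) → (φ(2),φ(10)) = (9,11) ∈ E(G2) ✓
  (3,7) → (φ(3),φ(7)) = (6,8) ∈ E(G2) ✓
  (4,6) → (φ(4),φ(6)) = (0,4) ∈ E(G2) ✓
  (5,7) → (φ(5),φ(7)) = (8,10) ∈ E(G2) ✓
  (5,8) → (φ(5),φ(8)) = (5,10) ∈ E(G2) ✓
  (5,9) → (φ(5),φ(9)) = (1,10) ∈ E(G2) ✓
  (5,10) → (φ(5),φ(10)) = (9,10) ∈ E(G2) ✓
  (5,11) → (φ(5),φ(11)) = (3,10) ∈ E(G2) ✓
  (6,10) → (φ(6),φ(10)) = (0,9) ∈ E(G2) ✓
All 18 edges of G1 map to edges of G2, and |E(G1)| = |E(G2)| = 18, so φ is a bijection on edges as well as vertices. Hence G1 ≅ G2.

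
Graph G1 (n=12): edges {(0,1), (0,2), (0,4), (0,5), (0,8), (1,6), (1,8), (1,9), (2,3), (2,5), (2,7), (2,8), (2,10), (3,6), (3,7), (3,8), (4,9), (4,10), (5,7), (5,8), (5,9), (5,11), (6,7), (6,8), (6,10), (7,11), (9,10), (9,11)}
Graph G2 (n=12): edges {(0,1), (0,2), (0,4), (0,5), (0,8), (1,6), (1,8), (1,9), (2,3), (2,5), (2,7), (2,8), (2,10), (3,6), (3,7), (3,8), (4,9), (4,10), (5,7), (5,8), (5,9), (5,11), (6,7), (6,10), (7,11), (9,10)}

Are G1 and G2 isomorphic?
No, not isomorphic

The graphs are NOT isomorphic.

Counting edges: G1 has 28 edge(s); G2 has 26 edge(s).
Edge count is an isomorphism invariant (a bijection on vertices induces a bijection on edges), so differing edge counts rule out isomorphism.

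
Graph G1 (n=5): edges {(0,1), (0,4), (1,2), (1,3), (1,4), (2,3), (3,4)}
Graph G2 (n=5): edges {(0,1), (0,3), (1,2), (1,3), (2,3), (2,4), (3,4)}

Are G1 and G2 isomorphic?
Yes, isomorphic

The graphs are isomorphic.
One valid mapping φ: V(G1) → V(G2): 0→4, 1→3, 2→0, 3→1, 4→2

Verify φ preserves adjacency — for each edge of G1, its image is an edge of G2:
  (0,1) → (φ(0),φ(1)) = (3,4) ∈ E(G2) ✓
  (0,4) → (φ(0),φ(4)) = (2,4) ∈ E(G2) ✓
  (1,2) → (φ(1),φ(2)) = (0,3) ∈ E(G2) ✓
  (1,3) → (φ(1),φ(3)) = (1,3) ∈ E(G2) ✓
  (1,4) → (φ(1),φ(4)) = (2,3) ∈ E(G2) ✓
  (2,3) → (φ(2),φ(3)) = (0,1) ∈ E(G2) ✓
  (3,4) → (φ(3),φ(4)) = (1,2) ∈ E(G2) ✓
All 7 edges of G1 map to edges of G2, and |E(G1)| = |E(G2)| = 7, so φ is a bijection on edges as well as vertices. Hence G1 ≅ G2.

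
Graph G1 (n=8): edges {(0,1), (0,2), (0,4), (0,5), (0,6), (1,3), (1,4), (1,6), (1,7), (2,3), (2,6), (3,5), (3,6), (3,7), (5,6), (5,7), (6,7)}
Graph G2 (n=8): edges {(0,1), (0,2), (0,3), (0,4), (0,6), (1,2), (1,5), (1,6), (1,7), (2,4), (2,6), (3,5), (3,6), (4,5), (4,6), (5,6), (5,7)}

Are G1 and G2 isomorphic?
Yes, isomorphic

The graphs are isomorphic.
One valid mapping φ: V(G1) → V(G2): 0→5, 1→1, 2→3, 3→0, 4→7, 5→4, 6→6, 7→2

Verify φ preserves adjacency — for each edge of G1, its image is an edge of G2:
  (0,1) → (φ(0),φ(1)) = (1,5) ∈ E(G2) ✓
  (0,2) → (φ(0),φ(2)) = (3,5) ∈ E(G2) ✓
  (0,4) → (φ(0),φ(4)) = (5,7) ∈ E(G2) ✓
  (0,5) → (φ(0),φ(5)) = (4,5) ∈ E(G2) ✓
  (0,6) → (φ(0),φ(6)) = (5,6) ∈ E(G2) ✓
  (1,3) → (φ(1),φ(3)) = (0,1) ∈ E(G2) ✓
  (1,4) → (φ(1),φ(4)) = (1,7) ∈ E(G2) ✓
  (1,6) → (φ(1),φ(6)) = (1,6) ∈ E(G2) ✓
  (1,7) → (φ(1),φ(7)) = (1,2) ∈ E(G2) ✓
  (2,3) → (φ(2),φ(3)) = (0,3) ∈ E(G2) ✓
  (2,6) → (φ(2),φ(6)) = (3,6) ∈ E(G2) ✓
  (3,5) → (φ(3),φ(5)) = (0,4) ∈ E(G2) ✓
  (3,6) → (φ(3),φ(6)) = (0,6) ∈ E(G2) ✓
  (3,7) → (φ(3),φ(7)) = (0,2) ∈ E(G2) ✓
  (5,6) → (φ(5),φ(6)) = (4,6) ∈ E(G2) ✓
  (5,7) → (φ(5),φ(7)) = (2,4) ∈ E(G2) ✓
  (6,7) → (φ(6),φ(7)) = (2,6) ∈ E(G2) ✓
All 17 edges of G1 map to edges of G2, and |E(G1)| = |E(G2)| = 17, so φ is a bijection on edges as well as vertices. Hence G1 ≅ G2.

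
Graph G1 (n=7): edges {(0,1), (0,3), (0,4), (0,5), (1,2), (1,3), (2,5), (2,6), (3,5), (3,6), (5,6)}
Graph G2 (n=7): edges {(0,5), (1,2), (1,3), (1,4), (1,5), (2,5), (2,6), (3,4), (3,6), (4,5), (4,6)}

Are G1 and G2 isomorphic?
Yes, isomorphic

The graphs are isomorphic.
One valid mapping φ: V(G1) → V(G2): 0→5, 1→2, 2→6, 3→1, 4→0, 5→4, 6→3

Verify φ preserves adjacency — for each edge of G1, its image is an edge of G2:
  (0,1) → (φ(0),φ(1)) = (2,5) ∈ E(G2) ✓
  (0,3) → (φ(0),φ(3)) = (1,5) ∈ E(G2) ✓
  (0,4) → (φ(0),φ(4)) = (0,5) ∈ E(G2) ✓
  (0,5) → (φ(0),φ(5)) = (4,5) ∈ E(G2) ✓
  (1,2) → (φ(1),φ(2)) = (2,6) ∈ E(G2) ✓
  (1,3) → (φ(1),φ(3)) = (1,2) ∈ E(G2) ✓
  (2,5) → (φ(2),φ(5)) = (4,6) ∈ E(G2) ✓
  (2,6) → (φ(2),φ(6)) = (3,6) ∈ E(G2) ✓
  (3,5) → (φ(3),φ(5)) = (1,4) ∈ E(G2) ✓
  (3,6) → (φ(3),φ(6)) = (1,3) ∈ E(G2) ✓
  (5,6) → (φ(5),φ(6)) = (3,4) ∈ E(G2) ✓
All 11 edges of G1 map to edges of G2, and |E(G1)| = |E(G2)| = 11, so φ is a bijection on edges as well as vertices. Hence G1 ≅ G2.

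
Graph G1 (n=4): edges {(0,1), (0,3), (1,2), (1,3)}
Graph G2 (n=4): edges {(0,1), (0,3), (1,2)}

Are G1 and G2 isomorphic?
No, not isomorphic

The graphs are NOT isomorphic.

Counting edges: G1 has 4 edge(s); G2 has 3 edge(s).
Edge count is an isomorphism invariant (a bijection on vertices induces a bijection on edges), so differing edge counts rule out isomorphism.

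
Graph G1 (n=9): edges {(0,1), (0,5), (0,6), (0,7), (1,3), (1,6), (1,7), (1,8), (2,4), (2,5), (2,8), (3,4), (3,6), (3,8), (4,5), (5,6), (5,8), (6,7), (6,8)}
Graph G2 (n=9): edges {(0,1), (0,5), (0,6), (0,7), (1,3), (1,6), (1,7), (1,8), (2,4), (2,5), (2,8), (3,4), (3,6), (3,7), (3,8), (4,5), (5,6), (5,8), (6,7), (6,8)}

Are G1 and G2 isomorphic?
No, not isomorphic

The graphs are NOT isomorphic.

Counting edges: G1 has 19 edge(s); G2 has 20 edge(s).
Edge count is an isomorphism invariant (a bijection on vertices induces a bijection on edges), so differing edge counts rule out isomorphism.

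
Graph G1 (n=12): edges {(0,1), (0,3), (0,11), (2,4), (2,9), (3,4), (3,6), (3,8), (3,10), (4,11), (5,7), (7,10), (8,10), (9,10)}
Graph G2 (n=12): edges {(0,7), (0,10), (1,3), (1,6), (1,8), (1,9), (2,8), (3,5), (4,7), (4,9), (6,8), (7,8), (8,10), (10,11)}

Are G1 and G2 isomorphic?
Yes, isomorphic

The graphs are isomorphic.
One valid mapping φ: V(G1) → V(G2): 0→10, 1→11, 2→4, 3→8, 4→7, 5→5, 6→2, 7→3, 8→6, 9→9, 10→1, 11→0

Verify φ preserves adjacency — for each edge of G1, its image is an edge of G2:
  (0,1) → (φ(0),φ(1)) = (10,11) ∈ E(G2) ✓
  (0,3) → (φ(0),φ(3)) = (8,10) ∈ E(G2) ✓
  (0,11) → (φ(0),φ(11)) = (0,10) ∈ E(G2) ✓
  (2,4) → (φ(2),φ(4)) = (4,7) ∈ E(G2) ✓
  (2,9) → (φ(2),φ(9)) = (4,9) ∈ E(G2) ✓
  (3,4) → (φ(3),φ(4)) = (7,8) ∈ E(G2) ✓
  (3,6) → (φ(3),φ(6)) = (2,8) ∈ E(G2) ✓
  (3,8) → (φ(3),φ(8)) = (6,8) ∈ E(G2) ✓
  (3,10) → (φ(3),φ(10)) = (1,8) ∈ E(G2) ✓
  (4,11) → (φ(4),φ(11)) = (0,7) ∈ E(G2) ✓
  (5,7) → (φ(5),φ(7)) = (3,5) ∈ E(G2) ✓
  (7,10) → (φ(7),φ(10)) = (1,3) ∈ E(G2) ✓
  (8,10) → (φ(8),φ(10)) = (1,6) ∈ E(G2) ✓
  (9,10) → (φ(9),φ(10)) = (1,9) ∈ E(G2) ✓
All 14 edges of G1 map to edges of G2, and |E(G1)| = |E(G2)| = 14, so φ is a bijection on edges as well as vertices. Hence G1 ≅ G2.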